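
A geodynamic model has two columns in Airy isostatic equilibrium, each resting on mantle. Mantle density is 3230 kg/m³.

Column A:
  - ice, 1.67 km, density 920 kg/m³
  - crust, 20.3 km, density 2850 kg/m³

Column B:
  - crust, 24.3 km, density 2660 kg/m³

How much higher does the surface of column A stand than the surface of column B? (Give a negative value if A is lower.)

−0.706 km

For any compensation level in the mantle, the mantle terms cancel and isostasy reduces to e = (Σt_A − Σt_B) − (Σ(ρt)_A − Σ(ρt)_B) / ρ_m.
Σt_A = 21.97 km; Σt_B = 24.3 km; Σ(ρt)_A = 59391.4; Σ(ρt)_B = 64638 (in km·kg/m³).
e = (21.97 − 24.3) − (59391.4 − 64638) / 3230 = −0.706 km.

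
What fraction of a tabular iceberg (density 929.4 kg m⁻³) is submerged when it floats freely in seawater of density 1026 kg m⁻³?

0.906

Submerged fraction = ρ_obj/ρ_fluid = 929.4/1026 = 0.906.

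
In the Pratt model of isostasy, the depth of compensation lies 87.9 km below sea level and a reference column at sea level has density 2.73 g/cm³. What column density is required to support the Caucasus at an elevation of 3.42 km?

2.63 g/cm³

Pratt balance: ρ_ref D = ρ (D + h).
ρ = ρ_ref D/(D + h) = 2.73 × 87.9 km/(87.9 km + 3.42 km) = 2.63 g/cm³.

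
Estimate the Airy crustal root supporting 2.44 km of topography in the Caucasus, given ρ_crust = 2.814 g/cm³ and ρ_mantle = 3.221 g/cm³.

Equating mass per unit area of the two columns: the weight of the topography is balanced by the buoyancy of the root, ρ_c h = (ρ_m − ρ_c) r.
r = h · ρ_c / (ρ_m − ρ_c) = 2.44 km × 2.814 / (3.221 − 2.814) = 16.9 km.

16.9 km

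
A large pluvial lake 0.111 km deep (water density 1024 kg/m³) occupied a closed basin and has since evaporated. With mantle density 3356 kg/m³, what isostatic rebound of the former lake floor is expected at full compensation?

0.0339 km

u = d ρ_w/ρ_m = 0.111 km × 1024/3356 = 0.0339 km.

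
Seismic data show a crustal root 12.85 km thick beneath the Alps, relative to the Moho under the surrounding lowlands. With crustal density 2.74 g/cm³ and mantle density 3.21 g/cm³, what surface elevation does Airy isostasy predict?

2.2 km

Balancing pressure at the compensation depth: ρ_c h = (ρ_m − ρ_c) r.
h = r (ρ_m − ρ_c) / ρ_c = 12.85 km × (3.21 − 2.74) / 2.74 = 2.2 km.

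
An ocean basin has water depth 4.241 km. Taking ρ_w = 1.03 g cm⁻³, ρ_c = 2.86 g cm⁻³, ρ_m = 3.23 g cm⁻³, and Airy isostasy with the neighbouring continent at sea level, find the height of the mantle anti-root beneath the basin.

For local isostatic compensation: replacing crust with seawater at the top is compensated by replacing crust with mantle at the base: d (ρ_c − ρ_w) = a (ρ_m − ρ_c).
a = d (ρ_c − ρ_w)/(ρ_m − ρ_c) = 4.241 km × 1.83/0.37 = 21 km.

21 km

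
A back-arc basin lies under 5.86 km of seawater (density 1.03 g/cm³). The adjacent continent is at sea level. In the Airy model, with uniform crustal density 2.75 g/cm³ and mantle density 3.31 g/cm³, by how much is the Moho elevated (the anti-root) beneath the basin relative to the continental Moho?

Isostatic balance requires: replacing crust with seawater at the top is compensated by replacing crust with mantle at the base: d (ρ_c − ρ_w) = a (ρ_m − ρ_c).
a = d (ρ_c − ρ_w)/(ρ_m − ρ_c) = 5.86 km × 1.72/0.56 = 18 km.

18 km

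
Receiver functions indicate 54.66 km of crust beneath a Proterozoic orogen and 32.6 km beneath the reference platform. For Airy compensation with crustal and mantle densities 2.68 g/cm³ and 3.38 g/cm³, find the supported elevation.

4.57 km

Excess crust Δ = 54.66 km − 32.6 km = 22.06 km, split between elevation h and root r with h + r = Δ.
Airy balance ρ_c h = (ρ_m − ρ_c) r gives r = h ρ_c/(ρ_m − ρ_c), so h (1 + ρ_c/(ρ_m − ρ_c)) = Δ, i.e. h = Δ (ρ_m − ρ_c)/ρ_m.
h = 22.06 km × 0.7/3.38 = 4.57 km.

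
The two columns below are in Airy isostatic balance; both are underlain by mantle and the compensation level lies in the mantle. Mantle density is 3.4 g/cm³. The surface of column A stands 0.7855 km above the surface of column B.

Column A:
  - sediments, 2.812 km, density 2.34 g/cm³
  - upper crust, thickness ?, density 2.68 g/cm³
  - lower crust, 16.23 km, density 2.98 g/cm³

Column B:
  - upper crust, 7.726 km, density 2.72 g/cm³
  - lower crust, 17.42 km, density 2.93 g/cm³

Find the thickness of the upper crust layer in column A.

Take the compensation level at the base of the deeper column (depth z_c below the surface of column A) and equate Σ ρ_i t_i down to z_c; mantle fills any gap and the z_c terms cancel.
Column A: 2.812×2.34 + x×2.68 + 16.23×2.98 + (z_c − 19.042 − x)×3.4
Column B: 0.7855×0 + 7.726×2.72 + 17.42×2.93 + (z_c − 0.7855 − 25.146)×3.4
The z_c×3.4 term appears on both sides and cancels. Collect the known terms of each column as K = Σ(ρt)_known − 3.4 × (depth of known layers): K_A = 54.94548 − 3.4×19.042 = −9.79732; K_B = 72.05532 − 3.4×(0.7855 + 25.146) = −16.11178.
Balance: K_A − x×(3.4 − 2.68) = K_B, so x = (K_A − K_B)/(3.4 − 2.68) = 6.31446/0.72 = 8.77 km.

8.77 km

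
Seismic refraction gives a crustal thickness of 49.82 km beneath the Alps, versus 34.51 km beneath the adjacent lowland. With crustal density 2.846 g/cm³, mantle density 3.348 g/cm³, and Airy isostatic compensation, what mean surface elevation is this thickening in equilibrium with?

Excess crust Δ = 49.82 km − 34.51 km = 15.31 km, split between elevation h and root r with h + r = Δ.
Airy balance ρ_c h = (ρ_m − ρ_c) r gives r = h ρ_c/(ρ_m − ρ_c), so h (1 + ρ_c/(ρ_m − ρ_c)) = Δ, i.e. h = Δ (ρ_m − ρ_c)/ρ_m.
h = 15.31 km × 0.502/3.348 = 2.3 km.

2.3 km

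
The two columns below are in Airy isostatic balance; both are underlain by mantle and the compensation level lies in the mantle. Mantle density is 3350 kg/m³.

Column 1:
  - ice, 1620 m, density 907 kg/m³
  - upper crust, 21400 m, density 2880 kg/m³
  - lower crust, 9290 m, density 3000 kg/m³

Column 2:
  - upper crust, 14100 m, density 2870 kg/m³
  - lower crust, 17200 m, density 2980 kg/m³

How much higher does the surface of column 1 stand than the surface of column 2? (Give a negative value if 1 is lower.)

For any compensation level in the mantle, the mantle terms cancel and isostasy reduces to e = (Σt_1 − Σt_2) − (Σ(ρt)_1 − Σ(ρt)_2) / ρ_m.
Σt_1 = 32310 m; Σt_2 = 31300 m; Σ(ρt)_1 = 90971340; Σ(ρt)_2 = 91723000 (in m·kg/m³).
e = (32310 − 31300) − (90971340 − 91723000) / 3350 = 1230 m.

1230 m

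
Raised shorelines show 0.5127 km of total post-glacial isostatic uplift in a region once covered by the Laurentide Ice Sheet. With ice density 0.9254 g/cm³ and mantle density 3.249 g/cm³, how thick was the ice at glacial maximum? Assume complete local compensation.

1.8 km

u = t ρ_ice/ρ_m → t = u ρ_m/ρ_ice = 0.5127 km × 3.249/0.9254 = 1.8 km.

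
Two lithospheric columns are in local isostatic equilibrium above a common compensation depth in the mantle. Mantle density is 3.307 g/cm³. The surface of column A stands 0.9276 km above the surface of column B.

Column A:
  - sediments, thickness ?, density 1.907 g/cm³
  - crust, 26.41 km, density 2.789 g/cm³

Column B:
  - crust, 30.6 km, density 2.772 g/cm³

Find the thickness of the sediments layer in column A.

4.11 km

Take the compensation level at the base of the deeper column (depth z_c below the surface of column A) and equate Σ ρ_i t_i down to z_c; mantle fills any gap and the z_c terms cancel.
Column A: x×1.907 + 26.41×2.789 + (z_c − 26.41 − x)×3.307
Column B: 0.9276×0 + 30.6×2.772 + (z_c − 0.9276 − 30.6)×3.307
The z_c×3.307 term appears on both sides and cancels. Collect the known terms of each column as K = Σ(ρt)_known − 3.307 × (depth of known layers): K_A = 73.65749 − 3.307×26.41 = −13.68038; K_B = 84.8232 − 3.307×(0.9276 + 30.6) = −19.4385732.
Balance: K_A − x×(3.307 − 1.907) = K_B, so x = (K_A − K_B)/(3.307 − 1.907) = 5.75819/1.4 = 4.11 km.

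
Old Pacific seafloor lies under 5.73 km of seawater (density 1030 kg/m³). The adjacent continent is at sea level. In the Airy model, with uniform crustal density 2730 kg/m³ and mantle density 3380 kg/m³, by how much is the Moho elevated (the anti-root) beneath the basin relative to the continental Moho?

For local isostatic compensation: replacing crust with seawater at the top is compensated by replacing crust with mantle at the base: d (ρ_c − ρ_w) = a (ρ_m − ρ_c).
a = d (ρ_c − ρ_w)/(ρ_m − ρ_c) = 5.73 km × 1700/650 = 15 km.

15 km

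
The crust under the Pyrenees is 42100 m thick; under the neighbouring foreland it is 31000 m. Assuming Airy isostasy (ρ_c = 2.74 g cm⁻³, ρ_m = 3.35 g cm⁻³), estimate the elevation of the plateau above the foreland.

Excess crust Δ = 42100 m − 31000 m = 11100 m, split between elevation h and root r with h + r = Δ.
Airy balance ρ_c h = (ρ_m − ρ_c) r gives r = h ρ_c/(ρ_m − ρ_c), so h (1 + ρ_c/(ρ_m − ρ_c)) = Δ, i.e. h = Δ (ρ_m − ρ_c)/ρ_m.
h = 11100 m × 0.61/3.35 = 2020 m.

2020 m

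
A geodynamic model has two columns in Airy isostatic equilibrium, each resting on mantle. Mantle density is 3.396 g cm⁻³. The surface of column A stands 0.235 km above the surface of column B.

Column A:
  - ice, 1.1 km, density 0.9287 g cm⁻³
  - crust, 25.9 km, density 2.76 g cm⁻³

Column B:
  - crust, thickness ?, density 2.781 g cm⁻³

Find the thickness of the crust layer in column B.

29.9 km

Take the compensation level at the base of the deeper column (depth z_c below the surface of column A) and equate Σ ρ_i t_i down to z_c; mantle fills any gap and the z_c terms cancel.
Column A: 1.1×0.9287 + 25.9×2.76 + (z_c − 27)×3.396
Column B: 0.235×0 + x×2.781 + (z_c − 0.235 − 0 − x)×3.396
The z_c×3.396 term appears on both sides and cancels. Collect the known terms of each column as K = Σ(ρt)_known − 3.396 × (depth of known layers): K_A = 72.50557 − 3.396×27 = −19.18643; K_B = 0 − 3.396×(0.235 + 0) = −0.79806.
Balance: K_A = K_B − x×(3.396 − 2.781), so x = (K_B − K_A)/(3.396 − 2.781) = 18.3884/0.615 = 29.9 km.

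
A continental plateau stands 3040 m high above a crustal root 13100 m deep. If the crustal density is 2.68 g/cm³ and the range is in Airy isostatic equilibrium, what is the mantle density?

3.3 g/cm³

Airy balance: ρ_c h = (ρ_m − ρ_c) r → ρ_m = ρ_c (1 + h/r).
ρ_m = 2.68 × (1 + 3040 m/13100 m) = 3.3 g/cm³.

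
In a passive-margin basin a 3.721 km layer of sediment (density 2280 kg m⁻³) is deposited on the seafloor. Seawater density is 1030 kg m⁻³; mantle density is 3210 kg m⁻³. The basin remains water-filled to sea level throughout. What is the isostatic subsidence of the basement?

Submarine loading: the sediment displaces seawater, and the subsidence is in turn flooded, so s (ρ_m − ρ_w) = t (ρ_sed − ρ_w).
s = 3.721 km × (2280 − 1030) / (3210 − 1030) = 2.13 km.

2.13 km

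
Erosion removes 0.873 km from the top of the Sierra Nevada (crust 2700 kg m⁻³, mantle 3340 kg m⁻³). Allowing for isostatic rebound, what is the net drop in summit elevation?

Rebound u = e ρ_c/ρ_m = 0.873 km × 2700/3340 = 0.7057 km.
Net surface drop = e − u = 0.873 km − 0.7057 km = e (ρ_m − ρ_c)/ρ_m = 0.167 km.

0.167 km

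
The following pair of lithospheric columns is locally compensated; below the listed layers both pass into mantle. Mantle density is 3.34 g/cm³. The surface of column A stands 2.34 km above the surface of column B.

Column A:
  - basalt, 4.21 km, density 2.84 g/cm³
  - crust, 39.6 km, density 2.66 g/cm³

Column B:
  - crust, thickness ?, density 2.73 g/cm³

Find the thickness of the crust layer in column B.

Take the compensation level at the base of the deeper column (depth z_c below the surface of column A) and equate Σ ρ_i t_i down to z_c; mantle fills any gap and the z_c terms cancel.
Column A: 4.21×2.84 + 39.6×2.66 + (z_c − 43.81)×3.34
Column B: 2.34×0 + x×2.73 + (z_c − 2.34 − 0 − x)×3.34
The z_c×3.34 term appears on both sides and cancels. Collect the known terms of each column as K = Σ(ρt)_known − 3.34 × (depth of known layers): K_A = 117.2924 − 3.34×43.81 = −29.033; K_B = 0 − 3.34×(2.34 + 0) = −7.8156.
Balance: K_A = K_B − x×(3.34 − 2.73), so x = (K_B − K_A)/(3.34 − 2.73) = 21.2174/0.61 = 34.8 km.

34.8 km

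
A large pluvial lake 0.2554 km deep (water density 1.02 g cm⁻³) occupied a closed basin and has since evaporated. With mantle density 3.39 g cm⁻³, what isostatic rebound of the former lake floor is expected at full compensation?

0.0768 km

u = d ρ_w/ρ_m = 0.2554 km × 1.02/3.39 = 0.0768 km.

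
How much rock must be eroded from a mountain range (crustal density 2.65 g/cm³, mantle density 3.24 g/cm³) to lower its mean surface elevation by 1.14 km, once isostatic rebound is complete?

Net drop Δ = e − u = e − e ρ_c/ρ_m = e (ρ_m − ρ_c)/ρ_m.
e = Δ ρ_m/(ρ_m − ρ_c) = 1.14 km × 3.24/0.59 = 6.26 km.

6.26 km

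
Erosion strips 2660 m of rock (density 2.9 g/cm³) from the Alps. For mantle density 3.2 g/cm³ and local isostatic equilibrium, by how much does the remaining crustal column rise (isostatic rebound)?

Unloading: uplift u = e ρ_c/ρ_m = 2660 m × 2.9/3.2 = 2410 m.

2410 m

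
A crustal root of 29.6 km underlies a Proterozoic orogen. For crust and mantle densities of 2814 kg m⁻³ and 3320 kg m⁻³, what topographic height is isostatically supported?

For local isostatic compensation: ρ_c h = (ρ_m − ρ_c) r.
h = r (ρ_m − ρ_c) / ρ_c = 29.6 km × (3320 − 2814) / 2814 = 5.32 km.

5.32 km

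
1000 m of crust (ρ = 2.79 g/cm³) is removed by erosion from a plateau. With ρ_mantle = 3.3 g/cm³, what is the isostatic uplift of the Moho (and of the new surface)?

Unloading: uplift u = e ρ_c/ρ_m = 1000 m × 2.79/3.3 = 845 m.

845 m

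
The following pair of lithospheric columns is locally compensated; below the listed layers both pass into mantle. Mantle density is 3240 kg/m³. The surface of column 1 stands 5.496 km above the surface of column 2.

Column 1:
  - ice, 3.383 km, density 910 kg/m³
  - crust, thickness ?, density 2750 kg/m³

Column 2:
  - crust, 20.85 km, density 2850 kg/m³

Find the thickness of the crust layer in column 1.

36.8 km

Take the compensation level at the base of the deeper column (depth z_c below the surface of column 1) and equate Σ ρ_i t_i down to z_c; mantle fills any gap and the z_c terms cancel.
Column 1: 3.383×910 + x×2750 + (z_c − 3.383 − x)×3240
Column 2: 5.496×0 + 20.85×2850 + (z_c − 5.496 − 20.85)×3240
The z_c×3240 term appears on both sides and cancels. Collect the known terms of each column as K = Σ(ρt)_known − 3240 × (depth of known layers): K_1 = 3078.53 − 3240×3.383 = −7882.39; K_2 = 59422.5 − 3240×(5.496 + 20.85) = −25938.54.
Balance: K_1 − x×(3240 − 2750) = K_2, so x = (K_1 − K_2)/(3240 − 2750) = 18056.2/490 = 36.8 km.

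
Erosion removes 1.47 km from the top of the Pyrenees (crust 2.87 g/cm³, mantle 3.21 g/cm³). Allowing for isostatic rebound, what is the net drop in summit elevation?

Rebound u = e ρ_c/ρ_m = 1.47 km × 2.87/3.21 = 1.314 km.
Net surface drop = e − u = 1.47 km − 1.314 km = e (ρ_m − ρ_c)/ρ_m = 0.156 km.

0.156 km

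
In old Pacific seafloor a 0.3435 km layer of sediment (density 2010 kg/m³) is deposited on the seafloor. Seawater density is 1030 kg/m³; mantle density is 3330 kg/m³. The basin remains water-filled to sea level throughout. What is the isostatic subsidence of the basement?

Submarine loading: the sediment displaces seawater, and the subsidence is in turn flooded, so s (ρ_m − ρ_w) = t (ρ_sed − ρ_w).
s = 0.3435 km × (2010 − 1030) / (3330 − 1030) = 0.146 km.

0.146 km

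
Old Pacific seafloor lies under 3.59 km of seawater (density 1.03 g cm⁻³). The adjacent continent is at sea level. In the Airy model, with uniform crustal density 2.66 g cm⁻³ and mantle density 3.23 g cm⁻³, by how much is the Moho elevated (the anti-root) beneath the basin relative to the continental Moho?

For local isostatic compensation: replacing crust with seawater at the top is compensated by replacing crust with mantle at the base: d (ρ_c − ρ_w) = a (ρ_m − ρ_c).
a = d (ρ_c − ρ_w)/(ρ_m − ρ_c) = 3.59 km × 1.63/0.57 = 10.3 km.

10.3 km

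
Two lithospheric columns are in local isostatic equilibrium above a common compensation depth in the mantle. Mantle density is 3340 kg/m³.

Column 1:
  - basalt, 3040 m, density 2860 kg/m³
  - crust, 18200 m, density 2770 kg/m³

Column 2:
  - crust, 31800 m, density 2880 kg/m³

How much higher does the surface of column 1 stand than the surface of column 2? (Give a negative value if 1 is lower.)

−837 m

For any compensation level in the mantle, the mantle terms cancel and isostasy reduces to e = (Σt_1 − Σt_2) − (Σ(ρt)_1 − Σ(ρt)_2) / ρ_m.
Σt_1 = 21240 m; Σt_2 = 31800 m; Σ(ρt)_1 = 59108400; Σ(ρt)_2 = 91584000 (in m·kg/m³).
e = (21240 − 31800) − (59108400 − 91584000) / 3340 = −837 m.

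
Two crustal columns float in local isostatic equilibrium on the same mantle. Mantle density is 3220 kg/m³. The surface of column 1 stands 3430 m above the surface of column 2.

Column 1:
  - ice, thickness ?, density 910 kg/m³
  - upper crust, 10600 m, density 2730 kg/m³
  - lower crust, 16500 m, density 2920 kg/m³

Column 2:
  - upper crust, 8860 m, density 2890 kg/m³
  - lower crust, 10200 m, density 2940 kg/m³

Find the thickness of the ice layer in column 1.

2890 m

Take the compensation level at the base of the deeper column (depth z_c below the surface of column 1) and equate Σ ρ_i t_i down to z_c; mantle fills any gap and the z_c terms cancel.
Column 1: x×910 + 10600×2730 + 16500×2920 + (z_c − 27100 − x)×3220
Column 2: 3430×0 + 8860×2890 + 10200×2940 + (z_c − 3430 − 19060)×3220
The z_c×3220 term appears on both sides and cancels. Collect the known terms of each column as K = Σ(ρt)_known − 3220 × (depth of known layers): K_1 = 77118000 − 3220×27100 = −10144000; K_2 = 55593400 − 3220×(3430 + 19060) = −16824400.
Balance: K_1 − x×(3220 − 910) = K_2, so x = (K_1 − K_2)/(3220 − 910) = 6680400/2310 = 2890 m.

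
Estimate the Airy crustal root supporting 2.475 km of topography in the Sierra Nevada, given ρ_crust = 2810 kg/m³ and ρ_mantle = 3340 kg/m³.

Equating mass per unit area of the two columns: the weight of the topography is balanced by the buoyancy of the root, ρ_c h = (ρ_m − ρ_c) r.
r = h · ρ_c / (ρ_m − ρ_c) = 2.475 km × 2810 / (3340 − 2810) = 13.1 km.

13.1 km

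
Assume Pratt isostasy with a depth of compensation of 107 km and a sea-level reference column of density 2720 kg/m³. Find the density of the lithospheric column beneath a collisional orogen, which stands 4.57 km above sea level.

Pratt balance: ρ_ref D = ρ (D + h).
ρ = ρ_ref D/(D + h) = 2720 × 107 km/(107 km + 4.57 km) = 2610 kg/m³.

2610 kg/m³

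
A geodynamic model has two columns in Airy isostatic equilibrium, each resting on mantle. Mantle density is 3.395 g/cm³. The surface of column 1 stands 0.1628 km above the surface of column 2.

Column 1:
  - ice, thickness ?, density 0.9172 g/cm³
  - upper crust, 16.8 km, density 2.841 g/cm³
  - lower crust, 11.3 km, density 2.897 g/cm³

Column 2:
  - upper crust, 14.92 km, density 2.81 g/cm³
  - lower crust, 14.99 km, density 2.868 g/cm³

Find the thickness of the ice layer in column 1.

0.906 km

Take the compensation level at the base of the deeper column (depth z_c below the surface of column 1) and equate Σ ρ_i t_i down to z_c; mantle fills any gap and the z_c terms cancel.
Column 1: x×0.9172 + 16.8×2.841 + 11.3×2.897 + (z_c − 28.1 − x)×3.395
Column 2: 0.1628×0 + 14.92×2.81 + 14.99×2.868 + (z_c − 0.1628 − 29.91)×3.395
The z_c×3.395 term appears on both sides and cancels. Collect the known terms of each column as K = Σ(ρt)_known − 3.395 × (depth of known layers): K_1 = 80.4649 − 3.395×28.1 = −14.9346; K_2 = 84.91652 − 3.395×(0.1628 + 29.91) = −17.180636.
Balance: K_1 − x×(3.395 − 0.9172) = K_2, so x = (K_1 − K_2)/(3.395 − 0.9172) = 2.24604/2.4778 = 0.906 km.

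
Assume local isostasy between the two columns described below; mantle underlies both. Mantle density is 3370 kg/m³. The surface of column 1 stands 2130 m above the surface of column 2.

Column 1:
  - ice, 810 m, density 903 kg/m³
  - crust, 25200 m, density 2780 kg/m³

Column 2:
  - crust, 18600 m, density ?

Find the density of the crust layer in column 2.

2850 kg/m³

Take the compensation level at the base of the deeper column (depth z_c below the surface of column 1) and equate Σ ρ_i t_i down to z_c; mantle fills any gap and the z_c terms cancel.
Column 1: 810×903 + 25200×2780 + (z_c − 26010)×3370
Column 2: 2130×0 + 18600×ρ + (z_c − 2130 − 18600)×3370
The z_c×3370 term appears on both sides and cancels. Collect the known terms of each column as K = Σ(ρt)_known − 3370 × (depth of known layers): K_1 = 70787430 − 3370×26010 = −16866270; K_2 = 0 − 3370×(2130 + 18600) = −69860100.
Balance: K_1 = K_2 + 18600×ρ, so ρ = (K_1 − K_2)/18600 = 52993800/18600 = 2850 kg/m³.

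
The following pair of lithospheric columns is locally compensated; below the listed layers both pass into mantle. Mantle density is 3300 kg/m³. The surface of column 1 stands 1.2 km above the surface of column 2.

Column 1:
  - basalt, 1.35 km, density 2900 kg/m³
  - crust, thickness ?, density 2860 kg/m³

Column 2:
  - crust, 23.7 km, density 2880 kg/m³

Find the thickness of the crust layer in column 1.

Take the compensation level at the base of the deeper column (depth z_c below the surface of column 1) and equate Σ ρ_i t_i down to z_c; mantle fills any gap and the z_c terms cancel.
Column 1: 1.35×2900 + x×2860 + (z_c − 1.35 − x)×3300
Column 2: 1.2×0 + 23.7×2880 + (z_c − 1.2 − 23.7)×3300
The z_c×3300 term appears on both sides and cancels. Collect the known terms of each column as K = Σ(ρt)_known − 3300 × (depth of known layers): K_1 = 3915 − 3300×1.35 = −540; K_2 = 68256 − 3300×(1.2 + 23.7) = −13914.
Balance: K_1 − x×(3300 − 2860) = K_2, so x = (K_1 − K_2)/(3300 − 2860) = 13374/440 = 30.4 km.

30.4 km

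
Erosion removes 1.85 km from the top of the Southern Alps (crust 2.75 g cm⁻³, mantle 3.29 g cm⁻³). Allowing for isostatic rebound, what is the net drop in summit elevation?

Rebound u = e ρ_c/ρ_m = 1.85 km × 2.75/3.29 = 1.546 km.
Net surface drop = e − u = 1.85 km − 1.546 km = e (ρ_m − ρ_c)/ρ_m = 0.304 km.

0.304 km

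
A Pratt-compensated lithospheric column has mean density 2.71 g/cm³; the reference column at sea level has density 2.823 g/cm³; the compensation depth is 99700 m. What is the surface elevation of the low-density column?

4160 m

ρ_ref D = ρ (D + h) → h = D (ρ_ref − ρ)/ρ.
h = 99700 m × (2.823 − 2.71)/2.71 = 4160 m.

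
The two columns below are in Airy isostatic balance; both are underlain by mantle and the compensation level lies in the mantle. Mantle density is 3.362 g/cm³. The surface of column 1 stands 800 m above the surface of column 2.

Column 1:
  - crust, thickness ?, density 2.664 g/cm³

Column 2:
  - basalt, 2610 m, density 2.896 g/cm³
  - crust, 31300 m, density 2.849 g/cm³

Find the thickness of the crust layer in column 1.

Take the compensation level at the base of the deeper column (depth z_c below the surface of column 1) and equate Σ ρ_i t_i down to z_c; mantle fills any gap and the z_c terms cancel.
Column 1: x×2.664 + (z_c − 0 − x)×3.362
Column 2: 800×0 + 2610×2.896 + 31300×2.849 + (z_c − 800 − 33910)×3.362
The z_c×3.362 term appears on both sides and cancels. Collect the known terms of each column as K = Σ(ρt)_known − 3.362 × (depth of known layers): K_1 = 0 − 3.362×0 = 0; K_2 = 96732.26 − 3.362×(800 + 33910) = −19962.76.
Balance: K_1 − x×(3.362 − 2.664) = K_2, so x = (K_1 − K_2)/(3.362 − 2.664) = 19962.8/0.698 = 28600 m.

28600 m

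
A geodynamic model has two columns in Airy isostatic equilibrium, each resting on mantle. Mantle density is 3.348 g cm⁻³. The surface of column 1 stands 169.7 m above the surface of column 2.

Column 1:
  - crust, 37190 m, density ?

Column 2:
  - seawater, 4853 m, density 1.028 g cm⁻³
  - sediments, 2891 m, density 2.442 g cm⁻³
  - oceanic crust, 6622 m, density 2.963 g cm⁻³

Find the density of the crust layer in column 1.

2.89 g cm⁻³

Take the compensation level at the base of the deeper column (depth z_c below the surface of column 1) and equate Σ ρ_i t_i down to z_c; mantle fills any gap and the z_c terms cancel.
Column 1: 37190×ρ + (z_c − 37190)×3.348
Column 2: 169.7×0 + 4853×1.028 + 2891×2.442 + 6622×2.963 + (z_c − 169.7 − 14366)×3.348
The z_c×3.348 term appears on both sides and cancels. Collect the known terms of each column as K = Σ(ρt)_known − 3.348 × (depth of known layers): K_1 = 0 − 3.348×37190 = −124512.12; K_2 = 31669.692 − 3.348×(169.7 + 14366) = −16995.8316.
Balance: K_1 + 37190×ρ = K_2, so ρ = (K_2 − K_1)/37190 = 107516/37190 = 2.89 g cm⁻³.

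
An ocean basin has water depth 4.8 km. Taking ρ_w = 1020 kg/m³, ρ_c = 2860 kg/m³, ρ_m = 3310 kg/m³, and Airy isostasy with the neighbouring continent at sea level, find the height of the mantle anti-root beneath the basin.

Equating mass per unit area of the two columns: replacing crust with seawater at the top is compensated by replacing crust with mantle at the base: d (ρ_c − ρ_w) = a (ρ_m − ρ_c).
a = d (ρ_c − ρ_w)/(ρ_m − ρ_c) = 4.8 km × 1840/450 = 19.6 km.

19.6 km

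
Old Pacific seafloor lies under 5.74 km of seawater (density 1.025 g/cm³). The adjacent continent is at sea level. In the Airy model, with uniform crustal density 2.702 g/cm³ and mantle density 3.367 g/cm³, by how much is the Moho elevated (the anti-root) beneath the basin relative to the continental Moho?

14.5 km

In Airy isostatic equilibrium: replacing crust with seawater at the top is compensated by replacing crust with mantle at the base: d (ρ_c − ρ_w) = a (ρ_m − ρ_c).
a = d (ρ_c − ρ_w)/(ρ_m − ρ_c) = 5.74 km × 1.677/0.665 = 14.5 km.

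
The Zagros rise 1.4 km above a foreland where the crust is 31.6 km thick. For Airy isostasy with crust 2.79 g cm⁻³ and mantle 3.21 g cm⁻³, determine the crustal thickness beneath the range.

Root depth r = h ρ_c / (ρ_m − ρ_c) = 1.4 km × 2.79 / 0.42 = 9.3 km.
Total thickness = T + h + r = 31.6 km + 1.4 km + 9.3 km = 42.3 km.

42.3 km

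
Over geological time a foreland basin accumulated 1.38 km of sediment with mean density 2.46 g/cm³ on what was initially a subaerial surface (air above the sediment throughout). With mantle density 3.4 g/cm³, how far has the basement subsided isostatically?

0.998 km

Subaerial load: s = t ρ_sed / ρ_m = 1.38 km × 2.46/3.4 = 0.998 km.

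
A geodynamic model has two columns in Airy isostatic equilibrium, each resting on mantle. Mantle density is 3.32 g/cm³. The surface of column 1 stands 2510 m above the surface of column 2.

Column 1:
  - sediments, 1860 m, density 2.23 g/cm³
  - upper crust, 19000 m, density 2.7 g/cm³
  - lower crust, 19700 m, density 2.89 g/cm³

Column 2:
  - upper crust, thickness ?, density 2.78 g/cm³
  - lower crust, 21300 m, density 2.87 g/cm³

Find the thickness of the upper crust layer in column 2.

Take the compensation level at the base of the deeper column (depth z_c below the surface of column 1) and equate Σ ρ_i t_i down to z_c; mantle fills any gap and the z_c terms cancel.
Column 1: 1860×2.23 + 19000×2.7 + 19700×2.89 + (z_c − 40560)×3.32
Column 2: 2510×0 + x×2.78 + 21300×2.87 + (z_c − 2510 − 21300 − x)×3.32
The z_c×3.32 term appears on both sides and cancels. Collect the known terms of each column as K = Σ(ρt)_known − 3.32 × (depth of known layers): K_1 = 112380.8 − 3.32×40560 = −22278.4; K_2 = 61131 − 3.32×(2510 + 21300) = −17918.2.
Balance: K_1 = K_2 − x×(3.32 − 2.78), so x = (K_2 − K_1)/(3.32 − 2.78) = 4360.2/0.54 = 8070 m.

8070 m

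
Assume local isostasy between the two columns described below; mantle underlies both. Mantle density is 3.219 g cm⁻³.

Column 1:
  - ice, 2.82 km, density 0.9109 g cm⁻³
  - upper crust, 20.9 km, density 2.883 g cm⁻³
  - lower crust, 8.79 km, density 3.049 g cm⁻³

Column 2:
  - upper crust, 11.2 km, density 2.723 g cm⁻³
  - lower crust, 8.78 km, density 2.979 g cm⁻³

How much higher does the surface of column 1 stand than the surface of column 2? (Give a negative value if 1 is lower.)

2.29 km

For any compensation level in the mantle, the mantle terms cancel and isostasy reduces to e = (Σt_1 − Σt_2) − (Σ(ρt)_1 − Σ(ρt)_2) / ρ_m.
Σt_1 = 32.51 km; Σt_2 = 19.98 km; Σ(ρt)_1 = 89.624148; Σ(ρt)_2 = 56.65322 (in km·g cm⁻³).
e = (32.51 − 19.98) − (89.624148 − 56.65322) / 3.219 = 2.29 km.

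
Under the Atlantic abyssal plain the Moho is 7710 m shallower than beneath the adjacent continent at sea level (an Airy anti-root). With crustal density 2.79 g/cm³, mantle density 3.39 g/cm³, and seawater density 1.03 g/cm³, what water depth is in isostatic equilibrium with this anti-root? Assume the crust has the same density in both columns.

Replacing a thickness d of crust by seawater at the top must be balanced by replacing crust with mantle at the base: d (ρ_c − ρ_w) = a (ρ_m − ρ_c).
d = a (ρ_m − ρ_c)/(ρ_c − ρ_w) = 7710 m × 0.6/1.76 = 2630 m.

2630 m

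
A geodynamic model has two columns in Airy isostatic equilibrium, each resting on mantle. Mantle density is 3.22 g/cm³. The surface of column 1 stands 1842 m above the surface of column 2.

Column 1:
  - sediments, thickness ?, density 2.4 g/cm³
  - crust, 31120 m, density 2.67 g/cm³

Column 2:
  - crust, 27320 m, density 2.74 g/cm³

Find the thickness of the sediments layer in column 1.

Take the compensation level at the base of the deeper column (depth z_c below the surface of column 1) and equate Σ ρ_i t_i down to z_c; mantle fills any gap and the z_c terms cancel.
Column 1: x×2.4 + 31120×2.67 + (z_c − 31120 − x)×3.22
Column 2: 1842×0 + 27320×2.74 + (z_c − 1842 − 27320)×3.22
The z_c×3.22 term appears on both sides and cancels. Collect the known terms of each column as K = Σ(ρt)_known − 3.22 × (depth of known layers): K_1 = 83090.4 − 3.22×31120 = −17116; K_2 = 74856.8 − 3.22×(1842 + 27320) = −19044.84.
Balance: K_1 − x×(3.22 − 2.4) = K_2, so x = (K_1 − K_2)/(3.22 − 2.4) = 1928.84/0.82 = 2350 m.

2350 m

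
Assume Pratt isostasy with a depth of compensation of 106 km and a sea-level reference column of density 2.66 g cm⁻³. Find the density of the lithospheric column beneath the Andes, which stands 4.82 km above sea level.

Pratt balance: ρ_ref D = ρ (D + h).
ρ = ρ_ref D/(D + h) = 2.66 × 106 km/(106 km + 4.82 km) = 2.54 g cm⁻³.

2.54 g cm⁻³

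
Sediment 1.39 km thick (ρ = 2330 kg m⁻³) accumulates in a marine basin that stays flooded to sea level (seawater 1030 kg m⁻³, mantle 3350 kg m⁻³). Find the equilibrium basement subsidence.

0.779 km

Submarine loading: the sediment displaces seawater, and the subsidence is in turn flooded, so s (ρ_m − ρ_w) = t (ρ_sed − ρ_w).
s = 1.39 km × (2330 − 1030) / (3350 − 1030) = 0.779 km.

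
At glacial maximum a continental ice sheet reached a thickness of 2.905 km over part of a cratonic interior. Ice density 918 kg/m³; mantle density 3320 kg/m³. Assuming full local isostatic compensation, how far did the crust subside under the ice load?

0.803 km

Equating mass per unit area of the two columns: the ice load ρ_ice t is balanced by mantle displaced below, ρ_m s.
s = t ρ_ice / ρ_m = 2.905 km × 918/3320 = 0.803 km.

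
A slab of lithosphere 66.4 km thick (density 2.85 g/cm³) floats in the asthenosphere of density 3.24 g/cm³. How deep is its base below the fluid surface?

58.4 km

Draft d = t ρ_obj/ρ_fluid = 66.4 km × 2.85/3.24 = 58.4 km.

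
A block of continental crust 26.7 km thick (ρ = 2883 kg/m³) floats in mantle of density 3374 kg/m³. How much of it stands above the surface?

Floating equilibrium: submerged depth d = t ρ_obj/ρ_fluid = 26.7 km × 2883/3374 = 22.81 km.
Freeboard = t − d = 26.7 km − 22.81 km = 3.89 km.

3.89 km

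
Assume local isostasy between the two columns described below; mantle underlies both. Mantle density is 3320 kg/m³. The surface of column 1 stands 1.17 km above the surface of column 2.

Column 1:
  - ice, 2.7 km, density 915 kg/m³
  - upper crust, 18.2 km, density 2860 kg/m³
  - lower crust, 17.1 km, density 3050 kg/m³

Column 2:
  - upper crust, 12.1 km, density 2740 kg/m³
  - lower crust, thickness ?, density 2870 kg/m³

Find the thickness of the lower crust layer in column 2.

19.1 km

Take the compensation level at the base of the deeper column (depth z_c below the surface of column 1) and equate Σ ρ_i t_i down to z_c; mantle fills any gap and the z_c terms cancel.
Column 1: 2.7×915 + 18.2×2860 + 17.1×3050 + (z_c − 38)×3320
Column 2: 1.17×0 + 12.1×2740 + x×2870 + (z_c − 1.17 − 12.1 − x)×3320
The z_c×3320 term appears on both sides and cancels. Collect the known terms of each column as K = Σ(ρt)_known − 3320 × (depth of known layers): K_1 = 106677.5 − 3320×38 = −19482.5; K_2 = 33154 − 3320×(1.17 + 12.1) = −10902.4.
Balance: K_1 = K_2 − x×(3320 − 2870), so x = (K_2 − K_1)/(3320 − 2870) = 8580.1/450 = 19.1 km.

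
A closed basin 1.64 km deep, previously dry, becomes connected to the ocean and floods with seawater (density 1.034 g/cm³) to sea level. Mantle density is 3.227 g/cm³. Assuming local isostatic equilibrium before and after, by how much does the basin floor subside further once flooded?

0.773 km

After flooding the water column is d + s deep. Its weight must equal the weight of mantle displaced by the extra subsidence s: (d + s) ρ_w = s ρ_m.
s = d ρ_w / (ρ_m − ρ_w) = 1.64 km × 1.034/(3.227 − 1.034) = 0.773 km.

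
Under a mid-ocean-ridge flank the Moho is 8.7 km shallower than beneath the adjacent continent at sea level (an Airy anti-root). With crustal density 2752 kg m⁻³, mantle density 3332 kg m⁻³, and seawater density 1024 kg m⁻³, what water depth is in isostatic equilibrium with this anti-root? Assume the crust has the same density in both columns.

Replacing a thickness d of crust by seawater at the top must be balanced by replacing crust with mantle at the base: d (ρ_c − ρ_w) = a (ρ_m − ρ_c).
d = a (ρ_m − ρ_c)/(ρ_c − ρ_w) = 8.7 km × 580/1728 = 2.92 km.

2.92 km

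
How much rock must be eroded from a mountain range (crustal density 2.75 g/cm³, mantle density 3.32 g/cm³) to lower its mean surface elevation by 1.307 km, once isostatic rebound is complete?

7.61 km

Net drop Δ = e − u = e − e ρ_c/ρ_m = e (ρ_m − ρ_c)/ρ_m.
e = Δ ρ_m/(ρ_m − ρ_c) = 1.307 km × 3.32/0.57 = 7.61 km.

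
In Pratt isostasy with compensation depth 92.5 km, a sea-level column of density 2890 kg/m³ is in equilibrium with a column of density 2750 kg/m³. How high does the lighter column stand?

ρ_ref D = ρ (D + h) → h = D (ρ_ref − ρ)/ρ.
h = 92.5 km × (2890 − 2750)/2750 = 4.71 km.

4.71 km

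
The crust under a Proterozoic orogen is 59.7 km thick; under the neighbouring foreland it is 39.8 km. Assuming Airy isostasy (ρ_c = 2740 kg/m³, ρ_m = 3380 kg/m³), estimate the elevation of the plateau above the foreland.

Excess crust Δ = 59.7 km − 39.8 km = 19.9 km, split between elevation h and root r with h + r = Δ.
Airy balance ρ_c h = (ρ_m − ρ_c) r gives r = h ρ_c/(ρ_m − ρ_c), so h (1 + ρ_c/(ρ_m − ρ_c)) = Δ, i.e. h = Δ (ρ_m − ρ_c)/ρ_m.
h = 19.9 km × 640/3380 = 3.77 km.

3.77 km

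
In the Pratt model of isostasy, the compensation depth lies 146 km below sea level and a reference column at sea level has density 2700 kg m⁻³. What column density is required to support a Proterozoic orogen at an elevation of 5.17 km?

2610 kg m⁻³

Pratt balance: ρ_ref D = ρ (D + h).
ρ = ρ_ref D/(D + h) = 2700 × 146 km/(146 km + 5.17 km) = 2610 kg m⁻³.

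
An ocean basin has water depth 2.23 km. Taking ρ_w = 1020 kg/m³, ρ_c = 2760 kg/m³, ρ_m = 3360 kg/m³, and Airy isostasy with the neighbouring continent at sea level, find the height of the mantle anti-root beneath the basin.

Balancing pressure at the compensation depth: replacing crust with seawater at the top is compensated by replacing crust with mantle at the base: d (ρ_c − ρ_w) = a (ρ_m − ρ_c).
a = d (ρ_c − ρ_w)/(ρ_m − ρ_c) = 2.23 km × 1740/600 = 6.47 km.

6.47 km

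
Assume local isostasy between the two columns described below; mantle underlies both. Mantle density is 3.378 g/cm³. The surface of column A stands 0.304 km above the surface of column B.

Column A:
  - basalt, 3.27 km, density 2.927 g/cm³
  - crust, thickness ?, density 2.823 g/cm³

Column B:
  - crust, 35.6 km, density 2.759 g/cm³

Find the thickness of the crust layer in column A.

Take the compensation level at the base of the deeper column (depth z_c below the surface of column A) and equate Σ ρ_i t_i down to z_c; mantle fills any gap and the z_c terms cancel.
Column A: 3.27×2.927 + x×2.823 + (z_c − 3.27 − x)×3.378
Column B: 0.304×0 + 35.6×2.759 + (z_c − 0.304 − 35.6)×3.378
The z_c×3.378 term appears on both sides and cancels. Collect the known terms of each column as K = Σ(ρt)_known − 3.378 × (depth of known layers): K_A = 9.57129 − 3.378×3.27 = −1.47477; K_B = 98.2204 − 3.378×(0.304 + 35.6) = −23.063312.
Balance: K_A − x×(3.378 − 2.823) = K_B, so x = (K_A − K_B)/(3.378 − 2.823) = 21.5885/0.555 = 38.9 km.

38.9 km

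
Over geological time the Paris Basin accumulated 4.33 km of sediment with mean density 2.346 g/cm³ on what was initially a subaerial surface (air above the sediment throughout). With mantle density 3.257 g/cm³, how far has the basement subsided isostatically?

3.12 km

Subaerial load: s = t ρ_sed / ρ_m = 4.33 km × 2.346/3.257 = 3.12 km.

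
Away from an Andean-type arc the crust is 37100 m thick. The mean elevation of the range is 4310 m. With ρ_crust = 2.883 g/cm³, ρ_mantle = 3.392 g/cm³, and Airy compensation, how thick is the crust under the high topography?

65800 m

Root depth r = h ρ_c / (ρ_m − ρ_c) = 4310 m × 2.883 / 0.509 = 24410 m.
Total thickness = T + h + r = 37100 m + 4310 m + 24410 m = 65800 m.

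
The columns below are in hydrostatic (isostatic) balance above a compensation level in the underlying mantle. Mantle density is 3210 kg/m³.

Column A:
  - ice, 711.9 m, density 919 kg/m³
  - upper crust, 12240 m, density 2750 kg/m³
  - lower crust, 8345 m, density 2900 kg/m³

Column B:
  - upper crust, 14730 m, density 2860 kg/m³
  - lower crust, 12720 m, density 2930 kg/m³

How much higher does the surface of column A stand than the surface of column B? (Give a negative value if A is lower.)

352 m

For any compensation level in the mantle, the mantle terms cancel and isostasy reduces to e = (Σt_A − Σt_B) − (Σ(ρt)_A − Σ(ρt)_B) / ρ_m.
Σt_A = 21296.9 m; Σt_B = 27450 m; Σ(ρt)_A = 58514736.1; Σ(ρt)_B = 79397400 (in m·kg/m³).
e = (21296.9 − 27450) − (58514736.1 − 79397400) / 3210 = 352 m.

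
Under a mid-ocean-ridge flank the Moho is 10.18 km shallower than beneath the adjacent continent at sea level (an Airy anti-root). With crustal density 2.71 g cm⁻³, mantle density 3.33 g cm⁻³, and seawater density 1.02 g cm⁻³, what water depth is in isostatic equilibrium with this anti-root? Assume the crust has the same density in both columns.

3.73 km

Replacing a thickness d of crust by seawater at the top must be balanced by replacing crust with mantle at the base: d (ρ_c − ρ_w) = a (ρ_m − ρ_c).
d = a (ρ_m − ρ_c)/(ρ_c − ρ_w) = 10.18 km × 0.62/1.69 = 3.73 km.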